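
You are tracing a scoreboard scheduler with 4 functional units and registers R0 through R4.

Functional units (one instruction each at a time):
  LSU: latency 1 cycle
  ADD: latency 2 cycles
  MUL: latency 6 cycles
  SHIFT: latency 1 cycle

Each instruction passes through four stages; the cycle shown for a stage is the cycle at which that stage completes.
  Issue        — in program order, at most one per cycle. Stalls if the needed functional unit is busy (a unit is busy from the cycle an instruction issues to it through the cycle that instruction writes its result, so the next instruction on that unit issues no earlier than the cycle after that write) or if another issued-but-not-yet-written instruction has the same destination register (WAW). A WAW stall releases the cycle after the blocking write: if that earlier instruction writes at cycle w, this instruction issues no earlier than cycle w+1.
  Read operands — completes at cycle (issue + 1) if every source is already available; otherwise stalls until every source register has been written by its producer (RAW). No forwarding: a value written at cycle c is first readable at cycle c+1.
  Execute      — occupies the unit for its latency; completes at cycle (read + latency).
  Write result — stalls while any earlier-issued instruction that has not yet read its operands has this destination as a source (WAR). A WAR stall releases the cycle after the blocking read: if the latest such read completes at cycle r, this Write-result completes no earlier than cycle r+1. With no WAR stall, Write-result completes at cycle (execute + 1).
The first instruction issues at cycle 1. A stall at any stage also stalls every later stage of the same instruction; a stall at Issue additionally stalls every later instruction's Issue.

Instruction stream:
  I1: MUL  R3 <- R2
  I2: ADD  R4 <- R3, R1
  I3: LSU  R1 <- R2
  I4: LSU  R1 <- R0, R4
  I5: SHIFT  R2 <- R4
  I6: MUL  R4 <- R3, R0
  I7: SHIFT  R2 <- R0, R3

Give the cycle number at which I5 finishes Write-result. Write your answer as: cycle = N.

[I1] 1/2/8/9
[I2] 2/10/12/13  (RAW R3: wait I1 write@9)
[I3] 3/4/5/11  (WAR R1: wait I2 read@10)
[I4] 12/14/15/16  (struct: LSU busy until I3 writes@11; RAW R4: wait I2 write@13)
[I5] 13/14/15/16
[I6] 14/15/21/22
[I7] 17/18/19/20  (struct: SHIFT busy until I5 writes@16)

cycle = 16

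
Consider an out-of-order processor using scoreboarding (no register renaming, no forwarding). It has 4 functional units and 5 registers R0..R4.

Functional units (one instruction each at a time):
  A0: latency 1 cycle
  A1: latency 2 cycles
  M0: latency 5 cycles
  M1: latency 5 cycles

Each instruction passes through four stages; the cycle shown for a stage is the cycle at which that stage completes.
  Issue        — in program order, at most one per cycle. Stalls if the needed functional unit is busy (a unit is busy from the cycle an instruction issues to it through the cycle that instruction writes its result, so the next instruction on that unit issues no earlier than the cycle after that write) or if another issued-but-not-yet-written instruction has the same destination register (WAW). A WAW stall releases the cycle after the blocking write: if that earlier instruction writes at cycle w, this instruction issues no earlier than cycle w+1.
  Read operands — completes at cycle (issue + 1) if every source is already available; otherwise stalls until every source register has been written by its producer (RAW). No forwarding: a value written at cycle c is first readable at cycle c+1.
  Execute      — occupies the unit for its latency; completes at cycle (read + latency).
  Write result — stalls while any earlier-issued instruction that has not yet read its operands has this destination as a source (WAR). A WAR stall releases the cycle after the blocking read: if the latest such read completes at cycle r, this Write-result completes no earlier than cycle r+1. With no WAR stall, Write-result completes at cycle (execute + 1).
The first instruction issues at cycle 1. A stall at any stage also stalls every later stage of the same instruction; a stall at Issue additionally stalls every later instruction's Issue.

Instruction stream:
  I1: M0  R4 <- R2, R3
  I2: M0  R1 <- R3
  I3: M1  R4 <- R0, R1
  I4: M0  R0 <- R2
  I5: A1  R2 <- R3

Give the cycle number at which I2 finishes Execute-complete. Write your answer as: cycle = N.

c1: I1 dispatched to M0
c2: I1 operands ready
c7: I1 complete
c8: R4←I1
c9: I2 dispatched to M0
c10: I2 operands ready · I3 dispatched to M1
c15: I2 complete
c16: R1←I2
c17: I3 operands ready · I4 dispatched to M0
c18: I4 operands ready · I5 dispatched to A1
c19: I5 operands ready
c21: I5 complete
c22: I3 complete · R2←I5
c23: R4←I3 · I4 complete
c24: R0←I4

cycle = 15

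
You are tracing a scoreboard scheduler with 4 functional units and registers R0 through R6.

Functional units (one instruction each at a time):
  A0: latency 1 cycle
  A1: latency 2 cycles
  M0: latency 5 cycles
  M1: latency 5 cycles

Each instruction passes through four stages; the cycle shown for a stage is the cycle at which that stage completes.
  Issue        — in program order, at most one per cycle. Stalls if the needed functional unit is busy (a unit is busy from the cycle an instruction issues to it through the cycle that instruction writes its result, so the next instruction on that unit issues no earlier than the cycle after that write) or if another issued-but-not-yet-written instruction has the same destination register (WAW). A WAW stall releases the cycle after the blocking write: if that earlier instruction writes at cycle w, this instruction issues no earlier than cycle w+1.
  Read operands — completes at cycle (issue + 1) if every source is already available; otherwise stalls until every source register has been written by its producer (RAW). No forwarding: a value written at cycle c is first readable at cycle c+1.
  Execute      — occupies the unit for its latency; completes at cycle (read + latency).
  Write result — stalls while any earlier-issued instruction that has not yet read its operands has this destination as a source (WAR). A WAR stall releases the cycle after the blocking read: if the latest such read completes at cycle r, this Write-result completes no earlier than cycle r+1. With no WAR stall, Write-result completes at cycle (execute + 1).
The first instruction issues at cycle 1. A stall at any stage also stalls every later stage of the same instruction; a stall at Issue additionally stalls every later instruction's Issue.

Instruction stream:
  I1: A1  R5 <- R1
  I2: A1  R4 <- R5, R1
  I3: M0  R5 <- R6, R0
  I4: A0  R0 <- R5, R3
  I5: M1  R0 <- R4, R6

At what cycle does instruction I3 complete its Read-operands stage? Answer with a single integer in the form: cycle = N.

cycle 1: I1 issues→A1
cycle 2: I1 reads
cycle 4: I1 exec-done
cycle 5: I1 writes R5
cycle 6: I2 issues→A1
cycle 7: I2 reads | I3 issues→M0
cycle 8: I3 reads | I4 issues→A0
cycle 9: I2 exec-done
cycle 10: I2 writes R4
cycle 13: I3 exec-done
cycle 14: I3 writes R5
cycle 15: I4 reads
cycle 16: I4 exec-done
cycle 17: I4 writes R0
cycle 18: I5 issues→M1
cycle 19: I5 reads
cycle 24: I5 exec-done
cycle 25: I5 writes R0

cycle = 8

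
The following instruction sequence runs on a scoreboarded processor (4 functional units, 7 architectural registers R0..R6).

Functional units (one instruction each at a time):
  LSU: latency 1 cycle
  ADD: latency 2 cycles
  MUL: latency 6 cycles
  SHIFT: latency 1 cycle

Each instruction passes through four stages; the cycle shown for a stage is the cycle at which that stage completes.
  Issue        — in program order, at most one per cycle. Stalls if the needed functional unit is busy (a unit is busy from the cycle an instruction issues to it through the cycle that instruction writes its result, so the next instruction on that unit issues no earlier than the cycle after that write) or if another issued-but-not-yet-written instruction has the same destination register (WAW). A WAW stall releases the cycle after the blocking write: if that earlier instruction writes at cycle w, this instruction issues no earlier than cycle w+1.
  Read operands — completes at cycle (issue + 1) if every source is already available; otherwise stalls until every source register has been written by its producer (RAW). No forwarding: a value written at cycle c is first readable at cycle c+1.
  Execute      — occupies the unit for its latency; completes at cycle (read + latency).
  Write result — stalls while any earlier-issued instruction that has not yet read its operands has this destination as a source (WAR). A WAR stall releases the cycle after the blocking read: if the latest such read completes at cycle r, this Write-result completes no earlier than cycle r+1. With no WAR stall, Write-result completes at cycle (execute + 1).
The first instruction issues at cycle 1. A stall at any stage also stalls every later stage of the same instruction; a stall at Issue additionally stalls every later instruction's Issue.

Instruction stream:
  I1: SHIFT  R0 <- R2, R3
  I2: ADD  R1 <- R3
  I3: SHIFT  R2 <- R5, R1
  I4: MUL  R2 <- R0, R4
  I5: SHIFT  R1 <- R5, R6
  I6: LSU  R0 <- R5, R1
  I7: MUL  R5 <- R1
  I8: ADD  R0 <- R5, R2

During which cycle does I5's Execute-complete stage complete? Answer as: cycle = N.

t=1  I1→SHIFT
t=2  I1 RO | I2→ADD
t=3  I1 EX | I2 RO
t=4  I1 WR R0
t=5  I2 EX | I3→SHIFT
t=6  I2 WR R1
t=7  I3 RO
t=8  I3 EX
t=9  I3 WR R2
t=10  I4→MUL
t=11  I4 RO | I5→SHIFT
t=12  I5 RO | I6→LSU
t=13  I5 EX
t=14  I5 WR R1
t=15  I6 RO
t=16  I6 EX
t=17  I4 EX | I6 WR R0
t=18  I4 WR R2
t=19  I7→MUL
t=20  I7 RO | I8→ADD
t=26  I7 EX
t=27  I7 WR R5
t=28  I8 RO
t=30  I8 EX
t=31  I8 WR R0

cycle = 13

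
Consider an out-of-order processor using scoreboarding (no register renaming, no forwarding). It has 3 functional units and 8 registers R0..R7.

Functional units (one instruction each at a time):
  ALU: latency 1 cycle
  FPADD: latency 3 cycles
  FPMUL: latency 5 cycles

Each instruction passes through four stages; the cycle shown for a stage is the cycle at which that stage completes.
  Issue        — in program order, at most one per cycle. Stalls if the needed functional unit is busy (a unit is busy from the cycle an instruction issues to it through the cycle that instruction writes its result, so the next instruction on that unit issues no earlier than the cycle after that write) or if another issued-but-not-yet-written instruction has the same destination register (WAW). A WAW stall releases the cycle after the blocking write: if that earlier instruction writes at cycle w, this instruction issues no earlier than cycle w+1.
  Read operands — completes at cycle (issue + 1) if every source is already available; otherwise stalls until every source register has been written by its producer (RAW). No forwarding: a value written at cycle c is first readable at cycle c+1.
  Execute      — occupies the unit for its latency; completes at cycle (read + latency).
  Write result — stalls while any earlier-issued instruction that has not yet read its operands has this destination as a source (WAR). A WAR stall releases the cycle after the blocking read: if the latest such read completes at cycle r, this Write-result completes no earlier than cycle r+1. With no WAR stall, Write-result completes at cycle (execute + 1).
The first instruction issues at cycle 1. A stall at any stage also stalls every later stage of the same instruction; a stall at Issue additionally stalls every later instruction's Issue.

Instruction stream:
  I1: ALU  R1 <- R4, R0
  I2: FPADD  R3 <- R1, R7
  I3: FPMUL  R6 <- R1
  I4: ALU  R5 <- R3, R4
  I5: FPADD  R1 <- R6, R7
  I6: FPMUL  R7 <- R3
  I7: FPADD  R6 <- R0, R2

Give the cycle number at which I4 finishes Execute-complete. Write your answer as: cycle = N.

cycle = 11

cycle 1: issue I1 (ALU)
cycle 2: I1 read-ops | issue I2 (FPADD)
cycle 3: I1 finished on ALU | issue I3 (FPMUL)
cycle 4: I1→R1
cycle 5: I2 read-ops | I3 read-ops | issue I4 (ALU)
cycle 8: I2 finished on FPADD
cycle 9: I2→R3
cycle 10: I3 finished on FPMUL | I4 read-ops | issue I5 (FPADD)
cycle 11: I3→R6 | I4 finished on ALU
cycle 12: I4→R5 | I5 read-ops | issue I6 (FPMUL)
cycle 13: I6 read-ops
cycle 15: I5 finished on FPADD
cycle 16: I5→R1
cycle 17: issue I7 (FPADD)
cycle 18: I6 finished on FPMUL | I7 read-ops
cycle 19: I6→R7
cycle 21: I7 finished on FPADD
cycle 22: I7→R6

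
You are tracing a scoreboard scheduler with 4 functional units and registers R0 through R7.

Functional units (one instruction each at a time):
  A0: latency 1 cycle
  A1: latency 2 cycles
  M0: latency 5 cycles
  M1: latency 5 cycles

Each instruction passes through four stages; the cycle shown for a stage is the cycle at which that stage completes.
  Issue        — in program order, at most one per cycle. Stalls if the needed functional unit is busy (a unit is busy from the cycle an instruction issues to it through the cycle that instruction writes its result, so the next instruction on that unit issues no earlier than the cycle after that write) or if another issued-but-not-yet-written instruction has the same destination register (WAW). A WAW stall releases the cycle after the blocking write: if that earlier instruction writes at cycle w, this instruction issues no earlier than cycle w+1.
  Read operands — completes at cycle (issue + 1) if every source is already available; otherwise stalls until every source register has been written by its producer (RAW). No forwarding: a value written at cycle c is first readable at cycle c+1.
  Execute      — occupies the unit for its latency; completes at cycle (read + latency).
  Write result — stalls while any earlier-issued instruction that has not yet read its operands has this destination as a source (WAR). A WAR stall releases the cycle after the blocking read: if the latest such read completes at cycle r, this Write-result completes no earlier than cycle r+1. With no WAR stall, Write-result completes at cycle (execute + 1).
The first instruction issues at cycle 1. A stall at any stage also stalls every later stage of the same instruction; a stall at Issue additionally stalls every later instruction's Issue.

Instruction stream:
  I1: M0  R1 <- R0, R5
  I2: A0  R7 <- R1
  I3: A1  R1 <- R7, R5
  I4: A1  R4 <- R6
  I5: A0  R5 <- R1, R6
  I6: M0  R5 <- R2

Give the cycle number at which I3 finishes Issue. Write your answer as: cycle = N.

cycle = 9

[1] I1→M0
[2] I1 RO | I2→A0
[7] I1 EX
[8] I1 WR R1
[9] I2 RO | I3→A1
[10] I2 EX
[11] I2 WR R7
[12] I3 RO
[14] I3 EX
[15] I3 WR R1
[16] I4→A1
[17] I4 RO | I5→A0
[18] I5 RO
[19] I4 EX | I5 EX
[20] I4 WR R4 | I5 WR R5
[21] I6→M0
[22] I6 RO
[27] I6 EX
[28] I6 WR R5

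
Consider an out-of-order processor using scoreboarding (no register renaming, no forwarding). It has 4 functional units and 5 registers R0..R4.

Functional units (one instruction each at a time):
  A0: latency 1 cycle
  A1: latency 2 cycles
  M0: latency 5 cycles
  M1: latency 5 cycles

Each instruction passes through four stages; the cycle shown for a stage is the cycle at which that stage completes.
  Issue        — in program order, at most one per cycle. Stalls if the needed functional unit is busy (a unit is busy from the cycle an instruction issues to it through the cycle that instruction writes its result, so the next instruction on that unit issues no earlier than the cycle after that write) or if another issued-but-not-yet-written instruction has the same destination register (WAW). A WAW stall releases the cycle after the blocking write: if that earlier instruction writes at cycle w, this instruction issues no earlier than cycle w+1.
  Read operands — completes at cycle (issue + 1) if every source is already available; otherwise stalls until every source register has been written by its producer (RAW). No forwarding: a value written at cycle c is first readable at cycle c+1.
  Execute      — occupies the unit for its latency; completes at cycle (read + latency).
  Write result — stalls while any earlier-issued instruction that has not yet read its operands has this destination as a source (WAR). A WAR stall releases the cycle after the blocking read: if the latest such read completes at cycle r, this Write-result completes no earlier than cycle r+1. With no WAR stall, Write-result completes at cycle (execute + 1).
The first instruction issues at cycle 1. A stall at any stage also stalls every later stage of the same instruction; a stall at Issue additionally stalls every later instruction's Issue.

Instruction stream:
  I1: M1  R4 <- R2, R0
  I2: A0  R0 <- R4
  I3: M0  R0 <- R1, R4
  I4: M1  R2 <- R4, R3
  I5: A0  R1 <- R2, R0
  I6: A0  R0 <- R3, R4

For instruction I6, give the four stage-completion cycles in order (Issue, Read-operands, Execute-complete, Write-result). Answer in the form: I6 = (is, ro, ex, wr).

I6 = (24, 25, 26, 27)

c1: I1 issues→M1
c2: I1 reads; I2 issues→A0
c7: I1 exec-done
c8: I1 writes R4
c9: I2 reads
c10: I2 exec-done
c11: I2 writes R0
c12: I3 issues→M0
c13: I3 reads; I4 issues→M1
c14: I4 reads; I5 issues→A0
c18: I3 exec-done
c19: I3 writes R0; I4 exec-done
c20: I4 writes R2
c21: I5 reads
c22: I5 exec-done
c23: I5 writes R1
c24: I6 issues→A0
c25: I6 reads
c26: I6 exec-done
c27: I6 writes R0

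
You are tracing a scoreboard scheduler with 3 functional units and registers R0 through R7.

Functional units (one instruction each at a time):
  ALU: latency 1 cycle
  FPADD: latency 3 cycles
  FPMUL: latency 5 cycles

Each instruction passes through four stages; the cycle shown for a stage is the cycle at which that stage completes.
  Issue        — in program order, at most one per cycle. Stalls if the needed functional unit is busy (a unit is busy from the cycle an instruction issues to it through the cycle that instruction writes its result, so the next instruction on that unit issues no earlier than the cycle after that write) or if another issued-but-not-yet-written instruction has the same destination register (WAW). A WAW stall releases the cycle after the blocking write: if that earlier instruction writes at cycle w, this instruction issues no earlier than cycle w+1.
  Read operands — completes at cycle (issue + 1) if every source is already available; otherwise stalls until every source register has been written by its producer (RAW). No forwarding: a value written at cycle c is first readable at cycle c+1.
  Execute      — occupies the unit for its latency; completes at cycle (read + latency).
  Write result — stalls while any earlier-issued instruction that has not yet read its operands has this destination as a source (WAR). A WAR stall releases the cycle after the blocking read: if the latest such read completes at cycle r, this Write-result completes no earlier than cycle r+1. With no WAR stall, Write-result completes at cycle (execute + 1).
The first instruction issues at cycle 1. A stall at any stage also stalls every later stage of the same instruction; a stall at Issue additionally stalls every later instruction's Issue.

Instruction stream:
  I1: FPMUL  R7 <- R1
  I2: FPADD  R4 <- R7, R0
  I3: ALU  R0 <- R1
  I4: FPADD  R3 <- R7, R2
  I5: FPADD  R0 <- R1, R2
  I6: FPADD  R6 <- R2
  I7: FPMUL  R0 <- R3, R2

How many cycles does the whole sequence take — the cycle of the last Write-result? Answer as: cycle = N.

cycle = 34

[1] issue I1 (FPMUL)
[2] I1 read-ops; issue I2 (FPADD)
[3] issue I3 (ALU)
[4] I3 read-ops
[5] I3 finished on ALU
[7] I1 finished on FPMUL
[8] I1→R7
[9] I2 read-ops
[10] I3→R0
[12] I2 finished on FPADD
[13] I2→R4
[14] issue I4 (FPADD)
[15] I4 read-ops
[18] I4 finished on FPADD
[19] I4→R3
[20] issue I5 (FPADD)
[21] I5 read-ops
[24] I5 finished on FPADD
[25] I5→R0
[26] issue I6 (FPADD)
[27] I6 read-ops; issue I7 (FPMUL)
[28] I7 read-ops
[30] I6 finished on FPADD
[31] I6→R6
[33] I7 finished on FPMUL
[34] I7→R0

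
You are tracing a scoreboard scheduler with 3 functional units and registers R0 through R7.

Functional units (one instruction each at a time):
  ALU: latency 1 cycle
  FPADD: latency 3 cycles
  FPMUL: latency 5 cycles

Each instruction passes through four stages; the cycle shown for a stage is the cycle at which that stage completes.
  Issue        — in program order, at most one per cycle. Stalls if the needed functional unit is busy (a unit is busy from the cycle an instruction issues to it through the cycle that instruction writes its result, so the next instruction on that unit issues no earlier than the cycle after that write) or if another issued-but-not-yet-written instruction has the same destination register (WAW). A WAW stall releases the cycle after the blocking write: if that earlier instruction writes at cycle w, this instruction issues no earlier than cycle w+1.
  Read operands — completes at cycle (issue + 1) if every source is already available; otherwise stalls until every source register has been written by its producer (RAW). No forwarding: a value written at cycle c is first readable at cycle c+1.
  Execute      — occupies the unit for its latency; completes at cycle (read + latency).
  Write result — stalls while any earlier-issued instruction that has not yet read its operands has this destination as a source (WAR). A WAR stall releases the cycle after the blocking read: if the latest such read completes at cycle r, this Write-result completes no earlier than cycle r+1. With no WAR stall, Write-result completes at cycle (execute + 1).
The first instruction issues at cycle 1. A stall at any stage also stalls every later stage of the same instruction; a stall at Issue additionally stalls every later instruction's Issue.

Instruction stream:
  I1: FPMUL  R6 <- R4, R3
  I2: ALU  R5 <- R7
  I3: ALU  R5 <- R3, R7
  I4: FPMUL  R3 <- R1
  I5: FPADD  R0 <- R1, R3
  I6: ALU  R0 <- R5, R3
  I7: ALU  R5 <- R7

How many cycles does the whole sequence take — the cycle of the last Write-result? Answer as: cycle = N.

t=1  I1 dispatched to FPMUL
t=2  I1 operands ready · I2 dispatched to ALU
t=3  I2 operands ready
t=4  I2 complete
t=5  R5←I2
t=6  I3 dispatched to ALU
t=7  I1 complete · I3 operands ready
t=8  R6←I1 · I3 complete
t=9  R5←I3 · I4 dispatched to FPMUL
t=10  I4 operands ready · I5 dispatched to FPADD
t=15  I4 complete
t=16  R3←I4
t=17  I5 operands ready
t=20  I5 complete
t=21  R0←I5
t=22  I6 dispatched to ALU
t=23  I6 operands ready
t=24  I6 complete
t=25  R0←I6
t=26  I7 dispatched to ALU
t=27  I7 operands ready
t=28  I7 complete
t=29  R5←I7

cycle = 29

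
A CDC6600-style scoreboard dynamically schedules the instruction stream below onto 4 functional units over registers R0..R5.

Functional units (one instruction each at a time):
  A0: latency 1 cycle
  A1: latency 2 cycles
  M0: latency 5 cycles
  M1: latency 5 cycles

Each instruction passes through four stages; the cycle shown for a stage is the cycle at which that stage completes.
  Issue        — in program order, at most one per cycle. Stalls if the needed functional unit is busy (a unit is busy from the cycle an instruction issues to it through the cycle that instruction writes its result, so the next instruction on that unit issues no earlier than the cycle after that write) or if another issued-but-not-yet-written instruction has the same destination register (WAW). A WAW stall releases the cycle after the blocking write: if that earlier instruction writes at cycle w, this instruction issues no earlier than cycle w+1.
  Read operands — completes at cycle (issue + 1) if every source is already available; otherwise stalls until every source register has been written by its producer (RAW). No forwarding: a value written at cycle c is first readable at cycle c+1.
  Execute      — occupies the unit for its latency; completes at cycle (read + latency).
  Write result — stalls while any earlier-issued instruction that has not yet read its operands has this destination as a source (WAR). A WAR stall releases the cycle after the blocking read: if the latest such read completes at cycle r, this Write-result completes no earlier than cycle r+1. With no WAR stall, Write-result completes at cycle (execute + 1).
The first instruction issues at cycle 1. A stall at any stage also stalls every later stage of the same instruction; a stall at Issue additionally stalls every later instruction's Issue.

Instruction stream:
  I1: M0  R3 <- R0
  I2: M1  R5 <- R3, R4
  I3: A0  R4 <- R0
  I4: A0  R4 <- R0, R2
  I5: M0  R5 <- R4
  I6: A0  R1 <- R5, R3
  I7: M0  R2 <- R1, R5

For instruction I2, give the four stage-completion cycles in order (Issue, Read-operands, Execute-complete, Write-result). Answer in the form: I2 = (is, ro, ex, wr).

c1: I1 issues→M0
c2: I1 reads · I2 issues→M1
c3: I3 issues→A0
c4: I3 reads
c5: I3 exec-done
c7: I1 exec-done
c8: I1 writes R3
c9: I2 reads
c10: I3 writes R4
c11: I4 issues→A0
c12: I4 reads
c13: I4 exec-done
c14: I2 exec-done · I4 writes R4
c15: I2 writes R5
c16: I5 issues→M0
c17: I5 reads · I6 issues→A0
c22: I5 exec-done
c23: I5 writes R5
c24: I6 reads · I7 issues→M0
c25: I6 exec-done
c26: I6 writes R1
c27: I7 reads
c32: I7 exec-done
c33: I7 writes R2

I2 = (2, 9, 14, 15)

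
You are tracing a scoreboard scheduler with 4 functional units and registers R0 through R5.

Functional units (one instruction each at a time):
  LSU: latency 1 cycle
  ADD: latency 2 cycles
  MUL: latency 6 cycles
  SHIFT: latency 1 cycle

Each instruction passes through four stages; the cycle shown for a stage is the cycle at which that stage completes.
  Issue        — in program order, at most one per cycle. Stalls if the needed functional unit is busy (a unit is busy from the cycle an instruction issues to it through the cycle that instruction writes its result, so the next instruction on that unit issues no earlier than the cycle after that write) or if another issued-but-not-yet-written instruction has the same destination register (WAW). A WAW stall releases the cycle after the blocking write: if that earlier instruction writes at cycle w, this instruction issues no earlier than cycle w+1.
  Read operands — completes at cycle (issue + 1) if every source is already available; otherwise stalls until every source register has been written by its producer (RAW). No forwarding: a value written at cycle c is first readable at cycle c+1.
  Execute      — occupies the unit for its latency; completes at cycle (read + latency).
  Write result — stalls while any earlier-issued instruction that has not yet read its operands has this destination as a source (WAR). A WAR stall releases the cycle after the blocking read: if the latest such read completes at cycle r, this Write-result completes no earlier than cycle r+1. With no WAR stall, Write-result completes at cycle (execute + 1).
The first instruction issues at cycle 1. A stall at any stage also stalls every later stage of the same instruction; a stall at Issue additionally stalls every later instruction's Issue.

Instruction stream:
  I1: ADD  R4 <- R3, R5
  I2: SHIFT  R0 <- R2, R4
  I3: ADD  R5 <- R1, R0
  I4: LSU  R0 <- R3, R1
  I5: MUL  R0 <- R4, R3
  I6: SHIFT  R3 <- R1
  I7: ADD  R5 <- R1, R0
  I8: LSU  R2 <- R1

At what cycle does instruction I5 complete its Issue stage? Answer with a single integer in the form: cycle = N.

cycle = 13

I1  is:1  ro:2  ex:4  wr:5
I2  is:2  ro:6  ex:7  wr:8  — RAW R4: wait I1 write@5
I3  is:6  ro:9  ex:11  wr:12  — struct: ADD busy until I1 writes@5, RAW R0: wait I2 write@8
I4  is:9  ro:10  ex:11  wr:12  — WAW R0: wait I2 write@8
I5  is:13  ro:14  ex:20  wr:21  — WAW R0: wait I4 write@12
I6  is:14  ro:15  ex:16  wr:17
I7  is:15  ro:22  ex:24  wr:25  — RAW R0: wait I5 write@21
I8  is:16  ro:17  ex:18  wr:19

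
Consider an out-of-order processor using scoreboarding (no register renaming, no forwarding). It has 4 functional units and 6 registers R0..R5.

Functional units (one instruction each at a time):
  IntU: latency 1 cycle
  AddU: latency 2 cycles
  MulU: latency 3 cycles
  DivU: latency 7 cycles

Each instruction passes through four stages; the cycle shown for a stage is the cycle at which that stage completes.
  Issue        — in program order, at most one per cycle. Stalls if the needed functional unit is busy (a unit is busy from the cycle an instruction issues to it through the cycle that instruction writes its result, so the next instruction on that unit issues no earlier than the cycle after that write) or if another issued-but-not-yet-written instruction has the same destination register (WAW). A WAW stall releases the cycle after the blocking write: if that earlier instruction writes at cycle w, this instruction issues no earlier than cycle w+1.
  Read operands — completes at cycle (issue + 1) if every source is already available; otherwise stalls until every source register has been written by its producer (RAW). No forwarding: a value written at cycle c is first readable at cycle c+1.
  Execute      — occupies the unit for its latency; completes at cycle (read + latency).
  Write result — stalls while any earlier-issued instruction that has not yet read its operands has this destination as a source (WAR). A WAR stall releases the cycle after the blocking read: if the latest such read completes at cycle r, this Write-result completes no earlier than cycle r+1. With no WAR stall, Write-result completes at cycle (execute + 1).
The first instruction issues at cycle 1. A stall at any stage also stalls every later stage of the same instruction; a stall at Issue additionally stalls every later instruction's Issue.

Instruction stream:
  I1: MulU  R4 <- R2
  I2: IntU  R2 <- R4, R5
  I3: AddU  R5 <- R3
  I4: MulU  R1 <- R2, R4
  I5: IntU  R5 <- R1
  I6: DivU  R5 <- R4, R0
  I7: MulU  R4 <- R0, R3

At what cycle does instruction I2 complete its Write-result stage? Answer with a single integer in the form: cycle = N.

t=1  issue I1 (MulU)
t=2  I1 read-ops, issue I2 (IntU)
t=3  issue I3 (AddU)
t=4  I3 read-ops
t=5  I1 finished on MulU
t=6  I1→R4, I3 finished on AddU
t=7  I2 read-ops, issue I4 (MulU)
t=8  I2 finished on IntU, I3→R5
t=9  I2→R2
t=10  I4 read-ops, issue I5 (IntU)
t=13  I4 finished on MulU
t=14  I4→R1
t=15  I5 read-ops
t=16  I5 finished on IntU
t=17  I5→R5
t=18  issue I6 (DivU)
t=19  I6 read-ops, issue I7 (MulU)
t=20  I7 read-ops
t=23  I7 finished on MulU
t=24  I7→R4
t=26  I6 finished on DivU
t=27  I6→R5

cycle = 9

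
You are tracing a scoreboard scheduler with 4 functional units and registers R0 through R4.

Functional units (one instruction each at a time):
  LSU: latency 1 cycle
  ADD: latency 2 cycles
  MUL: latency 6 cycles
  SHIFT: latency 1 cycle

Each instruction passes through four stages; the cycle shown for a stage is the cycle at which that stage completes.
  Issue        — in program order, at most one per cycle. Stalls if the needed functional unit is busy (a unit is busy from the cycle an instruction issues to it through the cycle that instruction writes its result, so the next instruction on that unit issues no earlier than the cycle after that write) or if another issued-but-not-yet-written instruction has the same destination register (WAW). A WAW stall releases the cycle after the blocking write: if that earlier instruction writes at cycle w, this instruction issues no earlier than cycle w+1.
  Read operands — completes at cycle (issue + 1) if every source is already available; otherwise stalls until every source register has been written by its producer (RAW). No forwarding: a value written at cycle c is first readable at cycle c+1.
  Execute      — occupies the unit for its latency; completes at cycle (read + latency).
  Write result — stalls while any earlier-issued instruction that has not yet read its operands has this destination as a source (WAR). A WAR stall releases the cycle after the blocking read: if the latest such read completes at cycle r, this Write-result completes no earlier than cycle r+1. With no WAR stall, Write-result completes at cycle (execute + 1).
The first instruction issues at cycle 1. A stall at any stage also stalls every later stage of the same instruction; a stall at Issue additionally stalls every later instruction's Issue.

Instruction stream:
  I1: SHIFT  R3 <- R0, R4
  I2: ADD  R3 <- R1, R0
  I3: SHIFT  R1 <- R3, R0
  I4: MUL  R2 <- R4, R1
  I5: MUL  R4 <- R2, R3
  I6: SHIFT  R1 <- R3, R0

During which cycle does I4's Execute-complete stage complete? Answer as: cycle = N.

cycle = 19

  I1 | 1 | 2 | 3 | 4
  I2 | 5 | 6 | 8 | 9   WAW R3: wait I1 write@4
  I3 | 6 | 10 | 11 | 12   RAW R3: wait I2 write@9
  I4 | 7 | 13 | 19 | 20   RAW R1: wait I3 write@12
  I5 | 21 | 22 | 28 | 29   struct: MUL busy until I4 writes@20
  I6 | 22 | 23 | 24 | 25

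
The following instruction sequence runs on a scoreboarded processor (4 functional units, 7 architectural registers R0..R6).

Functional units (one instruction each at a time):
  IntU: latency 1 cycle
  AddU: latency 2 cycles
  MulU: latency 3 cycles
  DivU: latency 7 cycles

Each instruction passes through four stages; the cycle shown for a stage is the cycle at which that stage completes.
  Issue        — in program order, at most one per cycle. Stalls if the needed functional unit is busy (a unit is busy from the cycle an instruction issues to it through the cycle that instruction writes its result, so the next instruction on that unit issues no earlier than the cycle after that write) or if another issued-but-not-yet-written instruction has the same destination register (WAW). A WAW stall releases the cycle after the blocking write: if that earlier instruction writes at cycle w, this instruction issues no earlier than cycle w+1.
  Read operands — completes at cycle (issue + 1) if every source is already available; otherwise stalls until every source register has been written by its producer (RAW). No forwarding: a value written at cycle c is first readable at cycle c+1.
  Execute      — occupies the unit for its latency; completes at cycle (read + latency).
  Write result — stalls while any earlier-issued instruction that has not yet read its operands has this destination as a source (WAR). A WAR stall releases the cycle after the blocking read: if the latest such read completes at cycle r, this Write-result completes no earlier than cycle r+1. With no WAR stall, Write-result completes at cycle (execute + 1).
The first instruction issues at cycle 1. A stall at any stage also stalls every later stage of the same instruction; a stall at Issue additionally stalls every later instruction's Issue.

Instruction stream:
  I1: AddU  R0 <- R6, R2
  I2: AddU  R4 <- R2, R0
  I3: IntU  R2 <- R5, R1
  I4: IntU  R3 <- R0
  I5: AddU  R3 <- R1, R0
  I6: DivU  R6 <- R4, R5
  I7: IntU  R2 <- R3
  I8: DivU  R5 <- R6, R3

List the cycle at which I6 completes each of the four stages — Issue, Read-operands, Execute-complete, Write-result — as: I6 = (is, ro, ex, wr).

I6 = (16, 17, 24, 25)

t=1  I1 issues→AddU
t=2  I1 reads
t=4  I1 exec-done
t=5  I1 writes R0
t=6  I2 issues→AddU
t=7  I2 reads | I3 issues→IntU
t=8  I3 reads
t=9  I2 exec-done | I3 exec-done
t=10  I2 writes R4 | I3 writes R2
t=11  I4 issues→IntU
t=12  I4 reads
t=13  I4 exec-done
t=14  I4 writes R3
t=15  I5 issues→AddU
t=16  I5 reads | I6 issues→DivU
t=17  I6 reads | I7 issues→IntU
t=18  I5 exec-done
t=19  I5 writes R3
t=20  I7 reads
t=21  I7 exec-done
t=22  I7 writes R2
t=24  I6 exec-done
t=25  I6 writes R6
t=26  I8 issues→DivU
t=27  I8 reads
t=34  I8 exec-done
t=35  I8 writes R5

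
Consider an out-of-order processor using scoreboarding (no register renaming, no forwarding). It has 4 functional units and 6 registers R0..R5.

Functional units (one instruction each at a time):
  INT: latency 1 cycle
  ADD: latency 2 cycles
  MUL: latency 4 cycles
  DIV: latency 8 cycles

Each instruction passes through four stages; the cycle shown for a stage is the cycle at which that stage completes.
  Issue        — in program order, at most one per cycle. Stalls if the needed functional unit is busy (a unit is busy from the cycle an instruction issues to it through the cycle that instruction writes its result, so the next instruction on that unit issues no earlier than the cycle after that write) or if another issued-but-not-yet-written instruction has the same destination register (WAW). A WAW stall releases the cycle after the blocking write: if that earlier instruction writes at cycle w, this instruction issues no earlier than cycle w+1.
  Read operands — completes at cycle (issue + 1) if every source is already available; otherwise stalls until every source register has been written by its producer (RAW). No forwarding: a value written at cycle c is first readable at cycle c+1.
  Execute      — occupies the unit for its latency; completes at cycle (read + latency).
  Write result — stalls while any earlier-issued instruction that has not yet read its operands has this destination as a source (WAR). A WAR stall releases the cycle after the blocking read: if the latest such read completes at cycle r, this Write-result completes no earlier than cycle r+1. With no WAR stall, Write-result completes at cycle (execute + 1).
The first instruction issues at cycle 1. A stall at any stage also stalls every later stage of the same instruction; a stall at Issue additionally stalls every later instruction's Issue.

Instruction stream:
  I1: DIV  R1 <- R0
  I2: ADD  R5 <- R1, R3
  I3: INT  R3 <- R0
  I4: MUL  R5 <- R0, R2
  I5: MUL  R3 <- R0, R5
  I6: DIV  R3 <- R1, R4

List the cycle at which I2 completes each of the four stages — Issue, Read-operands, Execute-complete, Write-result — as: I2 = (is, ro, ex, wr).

I2 = (2, 12, 14, 15)

c1: I1→DIV
c2: I1 RO | I2→ADD
c3: I3→INT
c4: I3 RO
c5: I3 EX
c10: I1 EX
c11: I1 WR R1
c12: I2 RO
c13: I3 WR R3
c14: I2 EX
c15: I2 WR R5
c16: I4→MUL
c17: I4 RO
c21: I4 EX
c22: I4 WR R5
c23: I5→MUL
c24: I5 RO
c28: I5 EX
c29: I5 WR R3
c30: I6→DIV
c31: I6 RO
c39: I6 EX
c40: I6 WR R3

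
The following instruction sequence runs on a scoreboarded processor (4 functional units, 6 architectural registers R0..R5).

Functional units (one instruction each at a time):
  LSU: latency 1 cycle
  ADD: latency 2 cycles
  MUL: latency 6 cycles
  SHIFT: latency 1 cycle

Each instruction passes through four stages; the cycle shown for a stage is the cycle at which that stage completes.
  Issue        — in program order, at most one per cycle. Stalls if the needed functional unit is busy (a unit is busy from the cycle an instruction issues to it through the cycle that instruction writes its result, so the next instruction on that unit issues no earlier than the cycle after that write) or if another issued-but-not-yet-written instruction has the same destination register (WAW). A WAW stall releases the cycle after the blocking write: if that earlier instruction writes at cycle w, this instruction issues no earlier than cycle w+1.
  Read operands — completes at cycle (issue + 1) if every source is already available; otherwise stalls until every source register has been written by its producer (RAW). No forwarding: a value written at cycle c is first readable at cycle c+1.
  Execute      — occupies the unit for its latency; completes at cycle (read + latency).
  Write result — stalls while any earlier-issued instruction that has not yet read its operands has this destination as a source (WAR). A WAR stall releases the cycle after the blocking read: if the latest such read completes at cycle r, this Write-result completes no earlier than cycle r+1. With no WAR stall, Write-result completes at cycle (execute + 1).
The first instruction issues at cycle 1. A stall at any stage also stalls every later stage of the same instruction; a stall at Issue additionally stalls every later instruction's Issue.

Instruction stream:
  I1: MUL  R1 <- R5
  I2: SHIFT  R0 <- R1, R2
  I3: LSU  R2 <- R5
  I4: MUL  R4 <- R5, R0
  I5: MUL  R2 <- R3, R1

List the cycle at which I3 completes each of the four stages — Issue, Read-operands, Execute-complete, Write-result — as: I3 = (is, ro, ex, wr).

[1] issue I1 (MUL)
[2] I1 read-ops · issue I2 (SHIFT)
[3] issue I3 (LSU)
[4] I3 read-ops
[5] I3 finished on LSU
[8] I1 finished on MUL
[9] I1→R1
[10] I2 read-ops · issue I4 (MUL)
[11] I2 finished on SHIFT · I3→R2
[12] I2→R0
[13] I4 read-ops
[19] I4 finished on MUL
[20] I4→R4
[21] issue I5 (MUL)
[22] I5 read-ops
[28] I5 finished on MUL
[29] I5→R2

I3 = (3, 4, 5, 11)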